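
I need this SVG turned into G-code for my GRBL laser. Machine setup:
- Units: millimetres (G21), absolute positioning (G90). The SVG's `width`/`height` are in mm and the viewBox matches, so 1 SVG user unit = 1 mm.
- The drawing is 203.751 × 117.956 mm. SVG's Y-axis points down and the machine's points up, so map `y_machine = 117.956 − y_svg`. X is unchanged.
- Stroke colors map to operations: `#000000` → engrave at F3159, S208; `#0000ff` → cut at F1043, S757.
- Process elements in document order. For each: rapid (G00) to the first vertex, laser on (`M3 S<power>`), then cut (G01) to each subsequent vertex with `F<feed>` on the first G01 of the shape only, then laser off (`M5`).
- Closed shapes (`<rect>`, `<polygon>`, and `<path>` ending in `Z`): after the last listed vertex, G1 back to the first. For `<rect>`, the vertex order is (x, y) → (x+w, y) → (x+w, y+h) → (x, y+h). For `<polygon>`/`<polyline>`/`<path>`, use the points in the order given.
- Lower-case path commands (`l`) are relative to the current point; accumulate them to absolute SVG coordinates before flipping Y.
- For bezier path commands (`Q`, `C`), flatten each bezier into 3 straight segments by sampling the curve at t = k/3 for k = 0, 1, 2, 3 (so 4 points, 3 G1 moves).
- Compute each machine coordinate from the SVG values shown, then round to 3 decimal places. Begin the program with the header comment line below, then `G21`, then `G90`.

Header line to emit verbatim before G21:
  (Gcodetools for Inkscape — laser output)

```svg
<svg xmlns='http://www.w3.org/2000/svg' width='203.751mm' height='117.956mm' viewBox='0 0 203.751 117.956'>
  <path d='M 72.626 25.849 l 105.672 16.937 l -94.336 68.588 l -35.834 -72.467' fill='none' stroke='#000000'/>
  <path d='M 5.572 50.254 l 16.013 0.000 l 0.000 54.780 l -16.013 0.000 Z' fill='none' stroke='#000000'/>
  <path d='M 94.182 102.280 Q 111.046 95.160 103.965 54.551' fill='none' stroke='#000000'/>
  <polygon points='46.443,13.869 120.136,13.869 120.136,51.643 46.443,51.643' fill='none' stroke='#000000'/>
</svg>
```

(Gcodetools for Inkscape — laser output)
G21
G90
G00 X72.626 Y92.107
M3 S208
G01 X178.298 Y75.170 F3159
G01 X83.962 Y6.582
G01 X48.128 Y79.049
M5
G00 X5.572 Y67.702
M3 S208
G01 X21.585 Y67.702 F3159
G01 X21.585 Y12.922
G01 X5.572 Y12.922
G01 X5.572 Y67.702
M5
G00 X94.182 Y15.676
M3 S208
G01 X102.764 Y24.144 F3159
G01 X106.025 Y40.053
G01 X103.965 Y63.405
M5
G00 X46.443 Y104.087
M3 S208
G01 X120.136 Y104.087 F3159
G01 X120.136 Y66.313
G01 X46.443 Y66.313
G01 X46.443 Y104.087
M5

viewBox `0 0 203.751 117.956` with mm width/height → 1 unit = 1 mm. Flip: y_m = 117.956 − y_svg.

**Shape 1** — `<path>` open polyline, stroke `#000000` → engrave (S208, F3159). Machine vertices: (72.626,92.107) → (178.298,75.170) → (83.962,6.582) → (48.128,79.049). Open path.

**Shape 2** — `<path>` rectangle, stroke `#000000` → engrave (S208, F3159). Machine vertices: (5.572,67.702) → (21.585,67.702) → (21.585,12.922) → (5.572,12.922) → (5.572,67.702). Closed: final G1 returns to the first vertex.

**Shape 3** — `<path>` quadratic bezier, stroke `#000000` → engrave (S208, F3159). Control points (SVG): P0=(94.182,102.280), P1=(111.046,95.160), P2=(103.965,54.551); sampled at t=k/3. Machine vertices: (94.182,15.676) → (102.764,24.144) → (106.025,40.053) → (103.965,63.405). Open path.

**Shape 4** — `<polygon>` rectangle, stroke `#000000` → engrave (S208, F3159). Machine vertices: (46.443,104.087) → (120.136,104.087) → (120.136,66.313) → (46.443,66.313) → (46.443,104.087). Closed: final G1 returns to the first vertex.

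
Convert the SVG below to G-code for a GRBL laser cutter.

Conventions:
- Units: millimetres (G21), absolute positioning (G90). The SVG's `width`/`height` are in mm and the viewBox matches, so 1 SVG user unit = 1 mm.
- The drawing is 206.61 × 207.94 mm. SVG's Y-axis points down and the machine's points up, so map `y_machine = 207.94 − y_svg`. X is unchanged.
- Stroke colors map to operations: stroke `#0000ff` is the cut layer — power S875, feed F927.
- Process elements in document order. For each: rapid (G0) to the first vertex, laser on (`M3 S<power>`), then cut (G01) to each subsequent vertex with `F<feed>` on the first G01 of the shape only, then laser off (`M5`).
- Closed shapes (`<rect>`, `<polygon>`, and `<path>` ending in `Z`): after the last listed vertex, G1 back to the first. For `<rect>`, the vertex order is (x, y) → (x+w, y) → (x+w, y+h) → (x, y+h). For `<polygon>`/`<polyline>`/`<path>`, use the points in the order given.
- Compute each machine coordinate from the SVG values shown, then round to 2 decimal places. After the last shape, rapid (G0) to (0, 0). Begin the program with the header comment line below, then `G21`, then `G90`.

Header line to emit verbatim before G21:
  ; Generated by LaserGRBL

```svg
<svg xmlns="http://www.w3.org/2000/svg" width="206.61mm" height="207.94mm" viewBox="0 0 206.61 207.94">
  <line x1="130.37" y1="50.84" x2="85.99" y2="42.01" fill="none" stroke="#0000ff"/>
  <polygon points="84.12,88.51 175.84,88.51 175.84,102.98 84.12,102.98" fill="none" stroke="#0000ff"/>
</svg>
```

; Generated by LaserGRBL
G21
G90
G0 X130.37 Y157.10
M3 S875
G01 X85.99 Y165.93 F927
M5
G0 X84.12 Y119.43
M3 S875
G01 X175.84 Y119.43 F927
G01 X175.84 Y104.96
G01 X84.12 Y104.96
G01 X84.12 Y119.43
M5
G0 X0.00 Y0.00

1 u = 1 mm; y_m = 207.94 − y.

[1] `<line>` line segment, #0000ff→cut S875 F927: (130.37,157.10) → (85.99,165.93)

[2] `<polygon>` rectangle, #0000ff→cut S875 F927: (84.12,119.43) → (175.84,119.43) → (175.84,104.96) → (84.12,104.96) → (84.12,119.43) (closed)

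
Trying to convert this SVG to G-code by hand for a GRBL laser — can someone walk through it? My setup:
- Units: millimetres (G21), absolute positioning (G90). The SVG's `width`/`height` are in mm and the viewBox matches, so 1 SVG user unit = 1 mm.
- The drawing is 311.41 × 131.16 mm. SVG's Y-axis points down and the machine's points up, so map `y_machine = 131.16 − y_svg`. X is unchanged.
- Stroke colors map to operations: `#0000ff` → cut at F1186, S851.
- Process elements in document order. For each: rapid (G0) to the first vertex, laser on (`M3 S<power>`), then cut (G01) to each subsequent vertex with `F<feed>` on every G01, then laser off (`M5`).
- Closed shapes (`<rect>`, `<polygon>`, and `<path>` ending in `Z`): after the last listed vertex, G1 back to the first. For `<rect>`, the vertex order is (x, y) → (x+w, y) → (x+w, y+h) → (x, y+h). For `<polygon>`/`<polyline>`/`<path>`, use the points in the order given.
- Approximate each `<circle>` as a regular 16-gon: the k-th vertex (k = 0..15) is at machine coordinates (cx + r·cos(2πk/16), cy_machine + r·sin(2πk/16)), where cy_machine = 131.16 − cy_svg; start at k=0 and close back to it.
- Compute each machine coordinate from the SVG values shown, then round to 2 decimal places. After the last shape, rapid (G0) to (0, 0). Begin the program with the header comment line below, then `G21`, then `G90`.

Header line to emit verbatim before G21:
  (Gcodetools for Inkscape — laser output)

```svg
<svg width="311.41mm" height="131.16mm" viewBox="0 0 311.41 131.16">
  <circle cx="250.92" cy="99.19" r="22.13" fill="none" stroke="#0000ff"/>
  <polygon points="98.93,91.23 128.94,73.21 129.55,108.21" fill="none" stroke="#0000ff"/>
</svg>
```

(Gcodetools for Inkscape — laser output)
G21
G90
G0 X273.05 Y31.97
M3 S851
G01 X271.37 Y40.44 F1186
G01 X266.57 Y47.62 F1186
G01 X259.39 Y52.42 F1186
G01 X250.92 Y54.10 F1186
G01 X242.45 Y52.42 F1186
G01 X235.27 Y47.62 F1186
G01 X230.47 Y40.44 F1186
G01 X228.79 Y31.97 F1186
G01 X230.47 Y23.50 F1186
G01 X235.27 Y16.32 F1186
G01 X242.45 Y11.52 F1186
G01 X250.92 Y9.84 F1186
G01 X259.39 Y11.52 F1186
G01 X266.57 Y16.32 F1186
G01 X271.37 Y23.50 F1186
G01 X273.05 Y31.97 F1186
M5
G0 X98.93 Y39.93
M3 S851
G01 X128.94 Y57.95 F1186
G01 X129.55 Y22.95 F1186
G01 X98.93 Y39.93 F1186
M5
G0 X0.00 Y0.00

viewBox `0 0 311.41 131.16` with mm width/height → 1 unit = 1 mm. Flip: y_m = 131.16 − y_svg.

**Shape 1** — `<circle>` circle, stroke `#0000ff` → cut (S851, F1186). Machine vertices: (273.05,31.97) → (271.37,40.44) → (266.57,47.62) → (259.39,52.42) → (250.92,54.10) → (242.45,52.42) → (235.27,47.62) → (230.47,40.44) → (228.79,31.97) → (230.47,23.50) → (235.27,16.32) → (242.45,11.52) → (250.92,9.84) → (259.39,11.52) → (266.57,16.32) → (271.37,23.50) → (273.05,31.97). Closed: final G1 returns to the first vertex.

**Shape 2** — `<polygon>` regular polygon, stroke `#0000ff` → cut (S851, F1186). Machine vertices: (98.93,39.93) → (128.94,57.95) → (129.55,22.95) → (98.93,39.93). Closed: final G1 returns to the first vertex.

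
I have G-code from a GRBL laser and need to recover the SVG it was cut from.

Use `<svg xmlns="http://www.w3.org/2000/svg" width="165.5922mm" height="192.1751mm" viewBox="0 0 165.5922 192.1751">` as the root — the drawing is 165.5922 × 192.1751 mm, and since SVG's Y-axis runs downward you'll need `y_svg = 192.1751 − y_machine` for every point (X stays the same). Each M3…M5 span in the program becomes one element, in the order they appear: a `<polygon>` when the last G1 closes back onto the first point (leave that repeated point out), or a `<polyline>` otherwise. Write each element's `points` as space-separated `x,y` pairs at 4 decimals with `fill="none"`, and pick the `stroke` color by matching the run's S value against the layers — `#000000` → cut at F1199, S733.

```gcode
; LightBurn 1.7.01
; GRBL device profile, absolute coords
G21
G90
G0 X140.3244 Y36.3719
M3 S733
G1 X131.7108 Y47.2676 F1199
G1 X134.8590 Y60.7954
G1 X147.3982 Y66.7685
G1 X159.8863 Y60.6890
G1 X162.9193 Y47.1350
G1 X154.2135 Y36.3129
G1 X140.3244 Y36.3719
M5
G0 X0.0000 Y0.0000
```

Each laser-on run becomes one SVG element. Flip Y back into SVG space with y_svg = 192.1751 − y_machine. Every run uses S733, so all elements get stroke `#000000` (cut).

Run 1: The run returns to its start, so emit a `<polygon>` with points (Y-flipped): 140.3244,155.8032 131.7108,144.9075 134.8590,131.3797 147.3982,125.4066 159.8863,131.4861 162.9193,145.0401 154.2135,155.8622.

<svg xmlns="http://www.w3.org/2000/svg" width="165.5922mm" height="192.1751mm" viewBox="0 0 165.5922 192.1751">
  <polygon points="140.3244,155.8032 131.7108,144.9075 134.8590,131.3797 147.3982,125.4066 159.8863,131.4861 162.9193,145.0401 154.2135,155.8622" fill="none" stroke="#000000"/>
</svg>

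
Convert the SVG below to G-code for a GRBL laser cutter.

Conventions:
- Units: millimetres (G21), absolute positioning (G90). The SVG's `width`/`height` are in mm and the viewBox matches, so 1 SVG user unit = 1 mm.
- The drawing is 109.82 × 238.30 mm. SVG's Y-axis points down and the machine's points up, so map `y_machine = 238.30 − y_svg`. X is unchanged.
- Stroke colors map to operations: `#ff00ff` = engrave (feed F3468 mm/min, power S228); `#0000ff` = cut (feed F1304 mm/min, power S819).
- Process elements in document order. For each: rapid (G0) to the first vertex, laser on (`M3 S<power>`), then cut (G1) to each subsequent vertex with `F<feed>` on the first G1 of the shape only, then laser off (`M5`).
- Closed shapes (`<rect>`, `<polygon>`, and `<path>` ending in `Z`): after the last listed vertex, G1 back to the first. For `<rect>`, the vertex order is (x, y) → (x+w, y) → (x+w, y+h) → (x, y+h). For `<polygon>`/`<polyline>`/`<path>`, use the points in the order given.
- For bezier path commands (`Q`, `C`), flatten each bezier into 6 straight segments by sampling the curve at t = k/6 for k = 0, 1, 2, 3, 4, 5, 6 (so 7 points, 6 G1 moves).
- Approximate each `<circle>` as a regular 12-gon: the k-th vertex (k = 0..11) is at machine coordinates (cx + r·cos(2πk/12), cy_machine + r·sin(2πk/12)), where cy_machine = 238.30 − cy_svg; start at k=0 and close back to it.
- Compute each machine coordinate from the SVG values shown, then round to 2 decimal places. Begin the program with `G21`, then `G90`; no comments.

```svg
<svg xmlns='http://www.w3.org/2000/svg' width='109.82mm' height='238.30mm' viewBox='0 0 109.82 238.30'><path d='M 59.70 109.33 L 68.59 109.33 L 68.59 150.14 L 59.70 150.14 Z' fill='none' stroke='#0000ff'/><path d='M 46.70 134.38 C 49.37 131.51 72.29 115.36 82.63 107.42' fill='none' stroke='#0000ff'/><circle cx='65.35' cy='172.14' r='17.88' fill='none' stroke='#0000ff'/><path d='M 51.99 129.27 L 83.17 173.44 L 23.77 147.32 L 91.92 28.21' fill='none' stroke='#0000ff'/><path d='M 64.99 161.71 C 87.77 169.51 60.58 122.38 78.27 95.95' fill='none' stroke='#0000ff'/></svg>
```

G21
G90
G0 X59.70 Y128.97
M3 S819
G1 X68.59 Y128.97 F1304
G1 X68.59 Y88.16
G1 X59.70 Y88.16
G1 X59.70 Y128.97
M5
G0 X46.70 Y103.92
M3 S819
G1 X49.57 Y106.36 F1304
G1 X54.90 Y110.42
G1 X61.79 Y115.50
G1 X69.31 Y121.00
G1 X76.56 Y126.33
G1 X82.63 Y130.88
M5
G0 X83.23 Y66.16
M3 S819
G1 X80.83 Y75.10 F1304
G1 X74.29 Y81.64
G1 X65.35 Y84.04
G1 X56.41 Y81.64
G1 X49.87 Y75.10
G1 X47.47 Y66.16
G1 X49.87 Y57.22
G1 X56.41 Y50.68
G1 X65.35 Y48.28
G1 X74.29 Y50.68
G1 X80.83 Y57.22
G1 X83.23 Y66.16
M5
G0 X51.99 Y109.03
M3 S819
G1 X83.17 Y64.86 F1304
G1 X23.77 Y90.98
G1 X91.92 Y210.09
M5
G0 X64.99 Y76.59
M3 S819
G1 X72.65 Y76.92 F1304
G1 X74.63 Y84.30
G1 X73.54 Y96.63
G1 X72.03 Y111.82
G1 X72.73 Y127.76
G1 X78.27 Y142.35
M5

viewBox `0 0 109.82 238.30` with mm width/height → 1 unit = 1 mm. Flip: y_m = 238.30 − y_svg.

**Shape 1** — `<path>` rectangle, stroke `#0000ff` → cut (S819, F1304). Machine vertices: (59.70,128.97) → (68.59,128.97) → (68.59,88.16) → (59.70,88.16) → (59.70,128.97). Closed: final G1 returns to the first vertex.

**Shape 2** — `<path>` cubic bezier, stroke `#0000ff` → cut (S819, F1304). Control points (SVG): P0=(46.70,134.38), P1=(49.37,131.51), P2=(72.29,115.36), P3=(82.63,107.42); sampled at t=k/6. Machine vertices: (46.70,103.92) → (49.57,106.36) → (54.90,110.42) → (61.79,115.50) → (69.31,121.00) → (76.56,126.33) → (82.63,130.88). Open path.

**Shape 3** — `<circle>` circle, stroke `#0000ff` → cut (S819, F1304). Machine vertices: (83.23,66.16) → (80.83,75.10) → (74.29,81.64) → (65.35,84.04) → (56.41,81.64) → (49.87,75.10) → (47.47,66.16) → (49.87,57.22) → (56.41,50.68) → (65.35,48.28) → (74.29,50.68) → (80.83,57.22) → (83.23,66.16). Closed: final G1 returns to the first vertex.

**Shape 4** — `<path>` open polyline, stroke `#0000ff` → cut (S819, F1304). Machine vertices: (51.99,109.03) → (83.17,64.86) → (23.77,90.98) → (91.92,210.09). Open path.

**Shape 5** — `<path>` cubic bezier, stroke `#0000ff` → cut (S819, F1304). Control points (SVG): P0=(64.99,161.71), P1=(87.77,169.51), P2=(60.58,122.38), P3=(78.27,95.95); sampled at t=k/6. Machine vertices: (64.99,76.59) → (72.65,76.92) → (74.63,84.30) → (73.54,96.63) → (72.03,111.82) → (72.73,127.76) → (78.27,142.35). Open path.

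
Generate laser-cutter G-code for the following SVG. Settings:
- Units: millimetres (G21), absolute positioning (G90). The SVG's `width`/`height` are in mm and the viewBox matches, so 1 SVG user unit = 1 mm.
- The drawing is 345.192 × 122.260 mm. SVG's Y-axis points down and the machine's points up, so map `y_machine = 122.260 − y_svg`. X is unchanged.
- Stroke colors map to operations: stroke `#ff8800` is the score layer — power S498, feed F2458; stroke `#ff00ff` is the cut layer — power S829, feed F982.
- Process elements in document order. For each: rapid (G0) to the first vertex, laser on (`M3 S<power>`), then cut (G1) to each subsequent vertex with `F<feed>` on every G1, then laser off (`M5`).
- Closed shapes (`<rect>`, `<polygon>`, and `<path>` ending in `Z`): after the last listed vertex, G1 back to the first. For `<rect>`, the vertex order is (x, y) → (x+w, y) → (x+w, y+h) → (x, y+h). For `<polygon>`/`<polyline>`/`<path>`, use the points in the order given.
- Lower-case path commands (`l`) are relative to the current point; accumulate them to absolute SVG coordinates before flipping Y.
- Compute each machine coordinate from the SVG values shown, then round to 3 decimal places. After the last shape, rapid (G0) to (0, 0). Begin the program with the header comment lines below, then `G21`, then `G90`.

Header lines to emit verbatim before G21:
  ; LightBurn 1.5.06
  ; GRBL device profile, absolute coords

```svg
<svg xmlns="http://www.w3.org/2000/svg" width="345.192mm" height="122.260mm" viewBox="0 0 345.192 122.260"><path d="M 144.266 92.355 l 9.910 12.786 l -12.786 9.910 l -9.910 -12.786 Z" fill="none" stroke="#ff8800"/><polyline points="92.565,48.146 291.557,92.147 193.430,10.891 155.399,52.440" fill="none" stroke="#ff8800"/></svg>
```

; LightBurn 1.5.06
; GRBL device profile, absolute coords
G21
G90
G0 X144.266 Y29.905
M3 S498
G1 X154.176 Y17.119 F2458
G1 X141.390 Y7.209 F2458
G1 X131.480 Y19.995 F2458
G1 X144.266 Y29.905 F2458
M5
G0 X92.565 Y74.114
M3 S498
G1 X291.557 Y30.113 F2458
G1 X193.430 Y111.369 F2458
G1 X155.399 Y69.820 F2458
M5
G0 X0.000 Y0.000

1 u = 1 mm; y_m = 122.260 − y.

[1] `<path>` regular polygon, #ff8800→score S498 F2458: (144.266,29.905) → (154.176,17.119) → (141.390,7.209) → (131.480,19.995) → (144.266,29.905) (closed)

[2] `<polyline>` open polyline, #ff8800→score S498 F2458: (92.565,74.114) → (291.557,30.113) → (193.430,111.369) → (155.399,69.820)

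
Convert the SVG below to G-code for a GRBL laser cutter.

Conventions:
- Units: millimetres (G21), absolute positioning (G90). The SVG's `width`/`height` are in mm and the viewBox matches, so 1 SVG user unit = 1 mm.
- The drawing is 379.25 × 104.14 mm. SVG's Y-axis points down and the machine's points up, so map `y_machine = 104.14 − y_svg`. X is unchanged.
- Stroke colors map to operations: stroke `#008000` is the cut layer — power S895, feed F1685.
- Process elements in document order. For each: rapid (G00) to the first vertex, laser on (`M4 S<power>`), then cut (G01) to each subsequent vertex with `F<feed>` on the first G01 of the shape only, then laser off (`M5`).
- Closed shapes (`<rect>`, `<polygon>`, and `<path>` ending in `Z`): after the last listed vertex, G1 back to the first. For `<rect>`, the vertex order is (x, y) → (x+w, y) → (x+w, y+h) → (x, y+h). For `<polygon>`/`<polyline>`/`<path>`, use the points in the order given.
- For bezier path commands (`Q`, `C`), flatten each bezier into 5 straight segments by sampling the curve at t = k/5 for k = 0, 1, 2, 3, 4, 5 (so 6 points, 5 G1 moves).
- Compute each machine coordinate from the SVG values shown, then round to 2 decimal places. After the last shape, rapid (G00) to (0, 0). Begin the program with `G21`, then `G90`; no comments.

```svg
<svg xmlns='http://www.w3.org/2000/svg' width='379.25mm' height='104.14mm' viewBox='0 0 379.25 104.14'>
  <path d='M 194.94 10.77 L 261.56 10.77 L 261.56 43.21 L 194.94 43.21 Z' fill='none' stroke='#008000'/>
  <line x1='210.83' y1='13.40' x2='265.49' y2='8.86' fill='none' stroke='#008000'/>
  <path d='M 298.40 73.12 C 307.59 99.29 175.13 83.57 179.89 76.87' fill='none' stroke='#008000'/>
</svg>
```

1 u = 1 mm; y_m = 104.14 − y.

[1] `<path>` rectangle, #008000→cut S895 F1685: (194.94,93.37) → (261.56,93.37) → (261.56,60.93) → (194.94,60.93) → (194.94,93.37) (closed)

[2] `<line>` line segment, #008000→cut S895 F1685: (210.83,90.74) → (265.49,95.28)

[3] `<path>` cubic bezier, #008000→cut S895 F1685: (298.40,31.02) → (289.15,19.94) → (259.28,16.46) → (222.20,18.16) → (191.27,22.57) → (179.89,27.27)

G21
G90
G00 X194.94 Y93.37
M4 S895
G01 X261.56 Y93.37 F1685
G01 X261.56 Y60.93
G01 X194.94 Y60.93
G01 X194.94 Y93.37
M5
G00 X210.83 Y90.74
M4 S895
G01 X265.49 Y95.28 F1685
M5
G00 X298.40 Y31.02
M4 S895
G01 X289.15 Y19.94 F1685
G01 X259.28 Y16.46
G01 X222.20 Y18.16
G01 X191.27 Y22.57
G01 X179.89 Y27.27
M5
G00 X0.00 Y0.00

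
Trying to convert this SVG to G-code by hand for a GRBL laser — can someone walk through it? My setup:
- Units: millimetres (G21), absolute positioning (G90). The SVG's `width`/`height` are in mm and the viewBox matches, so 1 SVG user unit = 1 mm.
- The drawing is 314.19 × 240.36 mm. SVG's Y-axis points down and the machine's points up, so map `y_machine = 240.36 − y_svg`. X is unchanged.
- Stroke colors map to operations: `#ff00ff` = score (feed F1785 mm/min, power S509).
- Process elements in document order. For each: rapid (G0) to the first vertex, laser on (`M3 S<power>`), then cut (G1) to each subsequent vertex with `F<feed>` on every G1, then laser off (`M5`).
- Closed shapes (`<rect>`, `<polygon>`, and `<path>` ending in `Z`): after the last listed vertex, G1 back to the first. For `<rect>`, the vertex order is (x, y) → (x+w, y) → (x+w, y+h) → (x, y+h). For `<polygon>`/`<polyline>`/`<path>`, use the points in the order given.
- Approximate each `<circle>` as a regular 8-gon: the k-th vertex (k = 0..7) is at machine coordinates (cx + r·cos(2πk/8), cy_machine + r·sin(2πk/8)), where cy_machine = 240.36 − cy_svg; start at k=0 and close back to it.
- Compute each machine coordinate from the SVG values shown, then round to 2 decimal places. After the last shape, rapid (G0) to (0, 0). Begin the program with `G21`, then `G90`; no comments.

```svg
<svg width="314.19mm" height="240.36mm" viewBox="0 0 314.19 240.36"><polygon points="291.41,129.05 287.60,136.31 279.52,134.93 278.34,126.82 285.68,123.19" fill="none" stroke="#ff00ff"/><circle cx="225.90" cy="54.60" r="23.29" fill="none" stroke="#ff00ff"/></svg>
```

G21
G90
G0 X291.41 Y111.31
M3 S509
G1 X287.60 Y104.05 F1785
G1 X279.52 Y105.43 F1785
G1 X278.34 Y113.54 F1785
G1 X285.68 Y117.17 F1785
G1 X291.41 Y111.31 F1785
M5
G0 X249.19 Y185.76
M3 S509
G1 X242.37 Y202.23 F1785
G1 X225.90 Y209.05 F1785
G1 X209.43 Y202.23 F1785
G1 X202.61 Y185.76 F1785
G1 X209.43 Y169.29 F1785
G1 X225.90 Y162.47 F1785
G1 X242.37 Y169.29 F1785
G1 X249.19 Y185.76 F1785
M5
G0 X0.00 Y0.00

1 u = 1 mm; y_m = 240.36 − y.

[1] `<polygon>` regular polygon, #ff00ff→score S509 F1785: (291.41,111.31) → (287.60,104.05) → (279.52,105.43) → (278.34,113.54) → (285.68,117.17) → (291.41,111.31) (closed)

[2] `<circle>` circle, #ff00ff→score S509 F1785: (249.19,185.76) → (242.37,202.23) → (225.90,209.05) → (209.43,202.23) → (202.61,185.76) → (209.43,169.29) → (225.90,162.47) → (242.37,169.29) → (249.19,185.76) (closed)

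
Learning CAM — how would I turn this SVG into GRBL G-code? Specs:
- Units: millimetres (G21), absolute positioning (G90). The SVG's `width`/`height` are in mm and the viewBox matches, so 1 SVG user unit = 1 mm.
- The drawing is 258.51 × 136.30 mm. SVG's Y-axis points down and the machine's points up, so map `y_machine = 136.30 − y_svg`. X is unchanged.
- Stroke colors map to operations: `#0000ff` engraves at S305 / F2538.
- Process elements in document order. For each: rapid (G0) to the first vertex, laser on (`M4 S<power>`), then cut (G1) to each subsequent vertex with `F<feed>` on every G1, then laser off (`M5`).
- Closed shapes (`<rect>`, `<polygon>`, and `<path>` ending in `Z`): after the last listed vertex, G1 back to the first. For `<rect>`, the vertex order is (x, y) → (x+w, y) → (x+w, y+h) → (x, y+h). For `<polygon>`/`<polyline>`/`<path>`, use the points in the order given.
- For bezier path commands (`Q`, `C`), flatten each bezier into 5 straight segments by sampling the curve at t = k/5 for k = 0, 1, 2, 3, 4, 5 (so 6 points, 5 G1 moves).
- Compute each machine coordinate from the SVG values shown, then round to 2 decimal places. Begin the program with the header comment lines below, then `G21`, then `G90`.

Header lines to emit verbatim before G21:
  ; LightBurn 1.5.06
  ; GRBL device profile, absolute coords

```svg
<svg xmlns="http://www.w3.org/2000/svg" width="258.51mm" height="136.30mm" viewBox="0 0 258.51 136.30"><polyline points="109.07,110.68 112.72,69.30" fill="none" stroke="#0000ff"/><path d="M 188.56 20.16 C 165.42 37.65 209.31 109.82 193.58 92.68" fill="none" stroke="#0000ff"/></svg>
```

1 u = 1 mm; y_m = 136.30 − y.

[1] `<polyline>` line segment, #0000ff→engrave S305 F2538: (109.07,25.62) → (112.72,67.00)

[2] `<path>` cubic bezier, #0000ff→engrave S305 F2538: (188.56,116.14) → (181.71,100.24) → (184.86,78.12) → (191.94,56.71) → (196.88,42.90) → (193.58,43.62)

; LightBurn 1.5.06
; GRBL device profile, absolute coords
G21
G90
G0 X109.07 Y25.62
M4 S305
G1 X112.72 Y67.00 F2538
M5
G0 X188.56 Y116.14
M4 S305
G1 X181.71 Y100.24 F2538
G1 X184.86 Y78.12 F2538
G1 X191.94 Y56.71 F2538
G1 X196.88 Y42.90 F2538
G1 X193.58 Y43.62 F2538
M5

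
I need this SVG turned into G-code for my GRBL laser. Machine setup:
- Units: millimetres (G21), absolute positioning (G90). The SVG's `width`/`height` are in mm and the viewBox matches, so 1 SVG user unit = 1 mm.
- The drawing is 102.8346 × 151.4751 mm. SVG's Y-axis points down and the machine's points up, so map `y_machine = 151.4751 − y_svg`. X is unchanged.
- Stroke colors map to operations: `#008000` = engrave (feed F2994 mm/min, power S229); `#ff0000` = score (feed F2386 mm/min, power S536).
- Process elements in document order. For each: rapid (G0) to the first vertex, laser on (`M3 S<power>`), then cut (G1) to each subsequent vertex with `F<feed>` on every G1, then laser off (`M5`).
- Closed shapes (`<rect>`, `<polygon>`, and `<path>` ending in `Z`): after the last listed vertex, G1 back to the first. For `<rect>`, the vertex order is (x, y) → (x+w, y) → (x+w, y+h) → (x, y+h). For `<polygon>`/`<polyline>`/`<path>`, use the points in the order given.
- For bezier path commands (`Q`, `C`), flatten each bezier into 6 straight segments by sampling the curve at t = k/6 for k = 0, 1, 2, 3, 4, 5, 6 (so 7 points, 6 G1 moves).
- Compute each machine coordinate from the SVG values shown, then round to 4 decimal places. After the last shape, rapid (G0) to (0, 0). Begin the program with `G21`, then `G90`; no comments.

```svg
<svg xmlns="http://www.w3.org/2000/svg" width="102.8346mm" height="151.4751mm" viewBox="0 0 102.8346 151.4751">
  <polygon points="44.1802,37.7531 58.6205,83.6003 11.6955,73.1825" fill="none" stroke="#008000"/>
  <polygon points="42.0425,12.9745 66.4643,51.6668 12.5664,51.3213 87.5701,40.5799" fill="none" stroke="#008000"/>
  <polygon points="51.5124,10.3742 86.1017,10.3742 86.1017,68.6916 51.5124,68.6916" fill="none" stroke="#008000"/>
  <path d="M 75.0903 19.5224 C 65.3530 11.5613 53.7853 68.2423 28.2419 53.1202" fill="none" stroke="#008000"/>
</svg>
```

viewBox `0 0 102.8346 151.4751` with mm width/height → 1 unit = 1 mm. Flip: y_m = 151.4751 − y_svg.

**Shape 1** — `<polygon>` regular polygon, stroke `#008000` → engrave (S229, F2994). Machine vertices: (44.1802,113.7220) → (58.6205,67.8748) → (11.6955,78.2926) → (44.1802,113.7220). Closed: final G1 returns to the first vertex.

**Shape 2** — `<polygon>` closed polygon, stroke `#008000` → engrave (S229, F2994). Machine vertices: (42.0425,138.5006) → (66.4643,99.8083) → (12.5664,100.1538) → (87.5701,110.8952) → (42.0425,138.5006). Closed: final G1 returns to the first vertex.

**Shape 3** — `<polygon>` rectangle, stroke `#008000` → engrave (S229, F2994). Machine vertices: (51.5124,141.1009) → (86.1017,141.1009) → (86.1017,82.7835) → (51.5124,82.7835) → (51.5124,141.1009). Closed: final G1 returns to the first vertex.

**Shape 4** — `<path>` cubic bezier, stroke `#008000` → engrave (S229, F2994). Control points (SVG): P0=(75.0903,19.5224), P1=(65.3530,11.5613), P2=(53.7853,68.2423), P3=(28.2419,53.1202); sampled at t=k/6. Machine vertices: (75.0903,131.9527) → (70.0129,131.1781) → (64.2930,123.4200) → (57.5934,112.4684) → (49.5766,102.1136) → (39.9052,96.1458) → (28.2419,98.3549). Open path.

G21
G90
G0 X44.1802 Y113.7220
M3 S229
G1 X58.6205 Y67.8748 F2994
G1 X11.6955 Y78.2926 F2994
G1 X44.1802 Y113.7220 F2994
M5
G0 X42.0425 Y138.5006
M3 S229
G1 X66.4643 Y99.8083 F2994
G1 X12.5664 Y100.1538 F2994
G1 X87.5701 Y110.8952 F2994
G1 X42.0425 Y138.5006 F2994
M5
G0 X51.5124 Y141.1009
M3 S229
G1 X86.1017 Y141.1009 F2994
G1 X86.1017 Y82.7835 F2994
G1 X51.5124 Y82.7835 F2994
G1 X51.5124 Y141.1009 F2994
M5
G0 X75.0903 Y131.9527
M3 S229
G1 X70.0129 Y131.1781 F2994
G1 X64.2930 Y123.4200 F2994
G1 X57.5934 Y112.4684 F2994
G1 X49.5766 Y102.1136 F2994
G1 X39.9052 Y96.1458 F2994
G1 X28.2419 Y98.3549 F2994
M5
G0 X0.0000 Y0.0000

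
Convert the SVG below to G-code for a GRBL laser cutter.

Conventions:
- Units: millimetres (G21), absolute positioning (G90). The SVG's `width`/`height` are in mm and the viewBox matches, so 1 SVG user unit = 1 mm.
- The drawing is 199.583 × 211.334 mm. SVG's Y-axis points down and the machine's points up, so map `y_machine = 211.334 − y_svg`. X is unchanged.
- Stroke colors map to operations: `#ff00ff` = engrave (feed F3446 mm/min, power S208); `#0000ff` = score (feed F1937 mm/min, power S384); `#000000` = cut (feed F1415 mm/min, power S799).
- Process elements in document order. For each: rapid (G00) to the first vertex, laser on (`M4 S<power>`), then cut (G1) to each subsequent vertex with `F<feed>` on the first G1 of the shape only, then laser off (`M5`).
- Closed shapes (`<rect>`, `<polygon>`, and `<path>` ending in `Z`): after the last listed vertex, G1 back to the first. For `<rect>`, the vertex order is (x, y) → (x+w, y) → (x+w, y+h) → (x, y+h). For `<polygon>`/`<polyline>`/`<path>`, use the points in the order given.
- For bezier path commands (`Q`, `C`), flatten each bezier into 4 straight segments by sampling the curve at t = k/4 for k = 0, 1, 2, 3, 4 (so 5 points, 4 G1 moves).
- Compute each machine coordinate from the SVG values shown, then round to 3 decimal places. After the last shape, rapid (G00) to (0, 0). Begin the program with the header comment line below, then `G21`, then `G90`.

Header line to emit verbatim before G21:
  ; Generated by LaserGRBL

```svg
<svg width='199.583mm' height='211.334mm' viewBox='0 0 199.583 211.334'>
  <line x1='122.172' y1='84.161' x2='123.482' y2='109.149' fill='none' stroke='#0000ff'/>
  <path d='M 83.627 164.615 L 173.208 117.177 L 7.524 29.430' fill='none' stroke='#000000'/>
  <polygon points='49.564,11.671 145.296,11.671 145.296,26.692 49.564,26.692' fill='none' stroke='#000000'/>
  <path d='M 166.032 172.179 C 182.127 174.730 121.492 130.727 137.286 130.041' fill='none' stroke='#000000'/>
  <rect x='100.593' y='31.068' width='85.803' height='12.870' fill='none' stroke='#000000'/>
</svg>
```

; Generated by LaserGRBL
G21
G90
G00 X122.172 Y127.173
M4 S384
G1 X123.482 Y102.185 F1937
M5
G00 X83.627 Y46.719
M4 S799
G1 X173.208 Y94.157 F1415
G1 X7.524 Y181.904
M5
G00 X49.564 Y199.663
M4 S799
G1 X145.296 Y199.663 F1415
G1 X145.296 Y184.642
G1 X49.564 Y184.642
G1 X49.564 Y199.663
M5
G00 X166.032 Y39.155
M4 S799
G1 X166.109 Y44.566 F1415
G1 X151.772 Y59.010
G1 X137.378 Y74.061
G1 X137.286 Y81.293
M5
G00 X100.593 Y180.266
M4 S799
G1 X186.396 Y180.266 F1415
G1 X186.396 Y167.396
G1 X100.593 Y167.396
G1 X100.593 Y180.266
M5
G00 X0.000 Y0.000

viewBox `0 0 199.583 211.334` with mm width/height → 1 unit = 1 mm. Flip: y_m = 211.334 − y_svg.

**Shape 1** — `<line>` line segment, stroke `#0000ff` → score (S384, F1937). Machine vertices: (122.172,127.173) → (123.482,102.185). Open path.

**Shape 2** — `<path>` open polyline, stroke `#000000` → cut (S799, F1415). Machine vertices: (83.627,46.719) → (173.208,94.157) → (7.524,181.904). Open path.

**Shape 3** — `<polygon>` rectangle, stroke `#000000` → cut (S799, F1415). Machine vertices: (49.564,199.663) → (145.296,199.663) → (145.296,184.642) → (49.564,184.642) → (49.564,199.663). Closed: final G1 returns to the first vertex.

**Shape 4** — `<path>` cubic bezier, stroke `#000000` → cut (S799, F1415). Control points (SVG): P0=(166.032,172.179), P1=(182.127,174.730), P2=(121.492,130.727), P3=(137.286,130.041); sampled at t=k/4. Machine vertices: (166.032,39.155) → (166.109,44.566) → (151.772,59.010) → (137.378,74.061) → (137.286,81.293). Open path.

**Shape 5** — `<rect>` rectangle, stroke `#000000` → cut (S799, F1415). Machine vertices: (100.593,180.266) → (186.396,180.266) → (186.396,167.396) → (100.593,167.396) → (100.593,180.266). Closed: final G1 returns to the first vertex.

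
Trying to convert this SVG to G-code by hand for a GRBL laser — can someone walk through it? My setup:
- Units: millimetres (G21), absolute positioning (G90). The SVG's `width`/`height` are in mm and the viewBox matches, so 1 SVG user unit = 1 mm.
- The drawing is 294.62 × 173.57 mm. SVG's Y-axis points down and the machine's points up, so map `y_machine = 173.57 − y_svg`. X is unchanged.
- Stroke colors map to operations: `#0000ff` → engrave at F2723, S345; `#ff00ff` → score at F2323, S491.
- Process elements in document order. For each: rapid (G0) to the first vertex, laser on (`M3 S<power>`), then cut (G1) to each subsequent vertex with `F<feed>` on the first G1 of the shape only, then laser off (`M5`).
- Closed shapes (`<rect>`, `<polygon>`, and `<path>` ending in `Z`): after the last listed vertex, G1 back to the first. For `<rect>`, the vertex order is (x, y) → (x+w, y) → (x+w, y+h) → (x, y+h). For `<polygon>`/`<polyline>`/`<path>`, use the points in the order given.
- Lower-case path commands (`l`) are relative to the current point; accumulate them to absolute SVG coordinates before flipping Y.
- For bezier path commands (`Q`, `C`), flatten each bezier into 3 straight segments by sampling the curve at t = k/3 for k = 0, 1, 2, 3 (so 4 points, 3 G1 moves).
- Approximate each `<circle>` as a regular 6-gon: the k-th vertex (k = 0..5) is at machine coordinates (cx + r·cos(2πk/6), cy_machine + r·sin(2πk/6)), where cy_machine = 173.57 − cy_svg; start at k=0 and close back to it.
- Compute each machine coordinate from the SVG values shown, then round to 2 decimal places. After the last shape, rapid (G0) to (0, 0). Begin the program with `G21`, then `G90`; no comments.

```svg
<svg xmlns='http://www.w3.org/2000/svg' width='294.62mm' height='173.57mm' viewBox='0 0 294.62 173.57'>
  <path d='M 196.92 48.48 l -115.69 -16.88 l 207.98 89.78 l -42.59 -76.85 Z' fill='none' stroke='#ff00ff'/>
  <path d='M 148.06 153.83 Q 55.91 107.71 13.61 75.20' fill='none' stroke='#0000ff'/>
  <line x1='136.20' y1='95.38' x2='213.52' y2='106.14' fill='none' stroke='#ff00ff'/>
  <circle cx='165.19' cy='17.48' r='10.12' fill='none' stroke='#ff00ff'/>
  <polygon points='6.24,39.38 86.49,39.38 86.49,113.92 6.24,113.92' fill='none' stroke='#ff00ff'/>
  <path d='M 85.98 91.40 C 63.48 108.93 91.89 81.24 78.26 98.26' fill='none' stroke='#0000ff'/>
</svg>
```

1 u = 1 mm; y_m = 173.57 − y.

[1] `<path>` closed polygon, #ff00ff→score S491 F2323: (196.92,125.09) → (81.23,141.97) → (289.21,52.19) → (246.62,129.04) → (196.92,125.09) (closed)

[2] `<path>` quadratic bezier, #0000ff→engrave S345 F2723: (148.06,19.74) → (92.17,48.97) → (47.35,75.18) → (13.61,98.37)

[3] `<line>` line segment, #ff00ff→score S491 F2323: (136.20,78.19) → (213.52,67.43)

[4] `<circle>` circle, #ff00ff→score S491 F2323: (175.31,156.09) → (170.25,164.85) → (160.13,164.85) → (155.07,156.09) → (160.13,147.33) → (170.25,147.33) → (175.31,156.09) (closed)

[5] `<polygon>` rectangle, #ff00ff→score S491 F2323: (6.24,134.19) → (86.49,134.19) → (86.49,59.65) → (6.24,59.65) → (6.24,134.19) (closed)

[6] `<path>` cubic bezier, #0000ff→engrave S345 F2723: (85.98,82.17) → (77.01,76.38) → (81.32,80.76) → (78.26,75.31)

G21
G90
G0 X196.92 Y125.09
M3 S491
G1 X81.23 Y141.97 F2323
G1 X289.21 Y52.19
G1 X246.62 Y129.04
G1 X196.92 Y125.09
M5
G0 X148.06 Y19.74
M3 S345
G1 X92.17 Y48.97 F2723
G1 X47.35 Y75.18
G1 X13.61 Y98.37
M5
G0 X136.20 Y78.19
M3 S491
G1 X213.52 Y67.43 F2323
M5
G0 X175.31 Y156.09
M3 S491
G1 X170.25 Y164.85 F2323
G1 X160.13 Y164.85
G1 X155.07 Y156.09
G1 X160.13 Y147.33
G1 X170.25 Y147.33
G1 X175.31 Y156.09
M5
G0 X6.24 Y134.19
M3 S491
G1 X86.49 Y134.19 F2323
G1 X86.49 Y59.65
G1 X6.24 Y59.65
G1 X6.24 Y134.19
M5
G0 X85.98 Y82.17
M3 S345
G1 X77.01 Y76.38 F2723
G1 X81.32 Y80.76
G1 X78.26 Y75.31
M5
G0 X0.00 Y0.00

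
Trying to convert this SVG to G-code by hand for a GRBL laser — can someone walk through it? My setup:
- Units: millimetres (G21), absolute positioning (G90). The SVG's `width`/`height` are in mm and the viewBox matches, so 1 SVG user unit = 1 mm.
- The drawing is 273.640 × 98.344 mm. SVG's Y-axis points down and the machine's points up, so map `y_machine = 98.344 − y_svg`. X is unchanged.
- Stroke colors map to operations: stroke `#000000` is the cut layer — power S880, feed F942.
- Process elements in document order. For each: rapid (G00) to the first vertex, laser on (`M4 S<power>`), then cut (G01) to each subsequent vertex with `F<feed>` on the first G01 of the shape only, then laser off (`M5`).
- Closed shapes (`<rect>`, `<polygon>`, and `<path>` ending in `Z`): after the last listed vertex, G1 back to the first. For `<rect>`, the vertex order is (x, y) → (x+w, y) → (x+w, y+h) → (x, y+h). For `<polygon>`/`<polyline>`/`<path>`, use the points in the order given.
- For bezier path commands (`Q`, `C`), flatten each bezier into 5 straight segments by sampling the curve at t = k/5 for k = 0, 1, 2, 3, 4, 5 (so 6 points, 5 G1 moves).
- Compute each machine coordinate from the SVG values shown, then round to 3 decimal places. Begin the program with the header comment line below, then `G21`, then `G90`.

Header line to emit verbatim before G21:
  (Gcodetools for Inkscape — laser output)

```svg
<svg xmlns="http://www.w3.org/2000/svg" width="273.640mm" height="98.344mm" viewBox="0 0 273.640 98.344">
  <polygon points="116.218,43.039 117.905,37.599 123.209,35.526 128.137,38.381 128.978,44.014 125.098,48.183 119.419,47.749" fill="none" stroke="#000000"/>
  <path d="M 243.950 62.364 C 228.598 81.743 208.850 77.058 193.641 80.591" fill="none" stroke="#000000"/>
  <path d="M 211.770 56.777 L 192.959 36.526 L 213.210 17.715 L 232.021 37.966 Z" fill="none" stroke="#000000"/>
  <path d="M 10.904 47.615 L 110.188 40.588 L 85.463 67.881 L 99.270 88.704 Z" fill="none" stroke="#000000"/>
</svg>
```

1 u = 1 mm; y_m = 98.344 − y.

[1] `<polygon>` regular polygon, #000000→cut S880 F942: (116.218,55.305) → (117.905,60.745) → (123.209,62.818) → (128.137,59.963) → (128.978,54.330) → (125.098,50.161) → (119.419,50.595) → (116.218,55.305) (closed)

[2] `<path>` cubic bezier, #000000→cut S880 F942: (243.950,35.980) → (234.283,26.982) → (223.989,22.210) → (213.499,20.114) → (203.240,19.145) → (193.641,17.753)

[3] `<path>` regular polygon, #000000→cut S880 F942: (211.770,41.567) → (192.959,61.818) → (213.210,80.629) → (232.021,60.378) → (211.770,41.567) (closed)

[4] `<path>` closed polygon, #000000→cut S880 F942: (10.904,50.729) → (110.188,57.756) → (85.463,30.463) → (99.270,9.640) → (10.904,50.729) (closed)

(Gcodetools for Inkscape — laser output)
G21
G90
G00 X116.218 Y55.305
M4 S880
G01 X117.905 Y60.745 F942
G01 X123.209 Y62.818
G01 X128.137 Y59.963
G01 X128.978 Y54.330
G01 X125.098 Y50.161
G01 X119.419 Y50.595
G01 X116.218 Y55.305
M5
G00 X243.950 Y35.980
M4 S880
G01 X234.283 Y26.982 F942
G01 X223.989 Y22.210
G01 X213.499 Y20.114
G01 X203.240 Y19.145
G01 X193.641 Y17.753
M5
G00 X211.770 Y41.567
M4 S880
G01 X192.959 Y61.818 F942
G01 X213.210 Y80.629
G01 X232.021 Y60.378
G01 X211.770 Y41.567
M5
G00 X10.904 Y50.729
M4 S880
G01 X110.188 Y57.756 F942
G01 X85.463 Y30.463
G01 X99.270 Y9.640
G01 X10.904 Y50.729
M5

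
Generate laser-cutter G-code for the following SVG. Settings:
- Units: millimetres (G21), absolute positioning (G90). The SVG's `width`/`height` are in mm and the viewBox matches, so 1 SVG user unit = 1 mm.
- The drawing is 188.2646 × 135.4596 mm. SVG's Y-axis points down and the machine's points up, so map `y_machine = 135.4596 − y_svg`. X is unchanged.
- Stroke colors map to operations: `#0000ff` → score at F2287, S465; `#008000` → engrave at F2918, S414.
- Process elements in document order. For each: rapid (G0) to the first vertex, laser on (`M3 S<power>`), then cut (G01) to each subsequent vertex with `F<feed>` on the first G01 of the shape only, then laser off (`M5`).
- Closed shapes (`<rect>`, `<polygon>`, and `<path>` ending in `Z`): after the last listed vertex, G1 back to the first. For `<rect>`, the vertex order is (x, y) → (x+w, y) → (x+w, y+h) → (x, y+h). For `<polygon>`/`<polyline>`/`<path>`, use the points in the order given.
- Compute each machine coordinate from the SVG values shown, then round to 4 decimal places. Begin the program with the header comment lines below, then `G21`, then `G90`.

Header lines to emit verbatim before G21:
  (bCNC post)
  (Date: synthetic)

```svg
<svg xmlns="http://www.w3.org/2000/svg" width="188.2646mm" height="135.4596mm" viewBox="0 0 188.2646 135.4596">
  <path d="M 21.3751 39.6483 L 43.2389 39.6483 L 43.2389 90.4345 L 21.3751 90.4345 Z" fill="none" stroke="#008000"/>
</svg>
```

Since the viewBox matches the mm dimensions, user units are millimetres directly. The only transform is the Y-flip y_m = 135.4596 − y_svg.

Shape 1 is a rectangle drawn with `<path>`. Its stroke #008000 means engrave at S414, F2918. After flipping Y the toolpath is (21.3751,95.8113) → (43.2389,95.8113) → (43.2389,45.0251) → (21.3751,45.0251) → (21.3751,95.8113), returning to the start.

(bCNC post)
(Date: synthetic)
G21
G90
G0 X21.3751 Y95.8113
M3 S414
G01 X43.2389 Y95.8113 F2918
G01 X43.2389 Y45.0251
G01 X21.3751 Y45.0251
G01 X21.3751 Y95.8113
M5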